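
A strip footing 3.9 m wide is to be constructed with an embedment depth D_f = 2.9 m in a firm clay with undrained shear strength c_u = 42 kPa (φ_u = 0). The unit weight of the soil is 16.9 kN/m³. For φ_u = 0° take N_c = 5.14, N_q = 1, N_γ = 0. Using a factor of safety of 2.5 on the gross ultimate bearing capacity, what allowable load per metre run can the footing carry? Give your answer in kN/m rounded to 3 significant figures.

Effective surcharge at the founding depth q = γ·D_f = 16.9 × 2.9 = 49.01 kPa.
q_ult = c·N_c + q·N_q
     = 42 × 5.14 + 49.01 × 1
     = 215.88 + 49.01 = 264.89 kPa.
Gross allowable pressure q_all = 264.89 / 2.5 = 105.96 kPa.
Allowable wall load = q_all × B = 105.96 × 3.9 = 413.23 kN per metre run.

≈ 413 kN/m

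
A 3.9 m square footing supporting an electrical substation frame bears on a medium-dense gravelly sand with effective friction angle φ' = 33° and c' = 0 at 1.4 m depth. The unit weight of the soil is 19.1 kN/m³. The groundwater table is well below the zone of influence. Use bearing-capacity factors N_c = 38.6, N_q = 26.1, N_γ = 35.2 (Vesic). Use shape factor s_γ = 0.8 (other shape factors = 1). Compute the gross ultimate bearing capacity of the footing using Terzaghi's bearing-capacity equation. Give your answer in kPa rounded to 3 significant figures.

q_ult ≈ 1750 kPa

Effective surcharge at the founding depth q = γ·D_f = 19.1 × 1.4 = 26.74 kPa.
q_ult = q·N_q + 0.5·γ·B·N_γ·s_γ
     = 26.74 × 26.1 + 0.5 × 19.1 × 3.9 × 35.2 × 0.8
     = 697.91 + 1048.8 = 1746.7 kPa.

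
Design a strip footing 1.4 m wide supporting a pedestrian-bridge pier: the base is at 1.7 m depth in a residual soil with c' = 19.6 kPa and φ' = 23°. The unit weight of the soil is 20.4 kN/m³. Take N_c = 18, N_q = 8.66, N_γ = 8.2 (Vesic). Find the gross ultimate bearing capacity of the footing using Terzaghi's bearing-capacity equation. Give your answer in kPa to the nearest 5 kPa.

q = γ·D_f = 20.4 × 1.7 = 34.68 kPa.
c·N_c = 19.6 × 18 = 352.8 kPa
q·N_q = 34.68 × 8.66 = 300.33 kPa
0.5·γ·B·N_γ = 0.5 × 20.4 × 1.4 × 8.2 = 117.1 kPa
q_ult = 352.8 + 300.33 + 117.1 = 770.22 kPa.

q_ult ≈ 770 kPa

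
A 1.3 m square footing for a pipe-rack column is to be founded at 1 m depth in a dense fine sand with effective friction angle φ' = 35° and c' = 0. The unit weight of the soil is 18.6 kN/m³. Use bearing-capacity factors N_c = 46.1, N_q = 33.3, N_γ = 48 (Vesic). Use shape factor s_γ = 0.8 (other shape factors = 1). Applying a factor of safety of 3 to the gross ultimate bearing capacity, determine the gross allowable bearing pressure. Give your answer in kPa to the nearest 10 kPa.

q = γ·D_f = 18.6 × 1 = 18.6 kPa.
q·N_q = 18.6 × 33.3 = 619.38 kPa
0.5·γ·B·N_γ·s_γ = 0.5 × 18.6 × 1.3 × 48 × 0.8 = 464.26 kPa
q_ult = 619.38 + 464.26 = 1083.6 kPa.
q_all = q_ult / FS = 1083.6 / 3 = 361.21 kPa.

q_all ≈ 360 kPa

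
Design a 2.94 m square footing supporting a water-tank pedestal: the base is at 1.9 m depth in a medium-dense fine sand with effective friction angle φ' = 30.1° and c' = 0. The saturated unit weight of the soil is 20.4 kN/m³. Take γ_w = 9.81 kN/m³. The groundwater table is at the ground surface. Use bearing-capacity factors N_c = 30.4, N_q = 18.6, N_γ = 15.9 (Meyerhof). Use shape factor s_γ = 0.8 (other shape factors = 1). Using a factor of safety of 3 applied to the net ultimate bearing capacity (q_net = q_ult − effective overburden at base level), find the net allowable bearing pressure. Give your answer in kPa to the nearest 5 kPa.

With the water table at the surface the whole profile is submerged: γ' = 20.4 − 9.81 = 10.59 kN/m³, so q = γ'·D_f = 20.121 kPa; the same γ' applies in the ½γBN_γ term.
q_ult = q·N_q + 0.5·γ·B·N_γ·s_γ
     = 20.121 × 18.6 + 0.5 × 10.59 × 2.94 × 15.9 × 0.8
     = 374.25 + 198.02 = 572.27 kPa.
Net ultimate: q_net = 572.27 − 20.121 = 552.15 kPa.
q_all(net) = 552.15 / 3 = 184.05 kPa.

q_all(net) ≈ 185 kPa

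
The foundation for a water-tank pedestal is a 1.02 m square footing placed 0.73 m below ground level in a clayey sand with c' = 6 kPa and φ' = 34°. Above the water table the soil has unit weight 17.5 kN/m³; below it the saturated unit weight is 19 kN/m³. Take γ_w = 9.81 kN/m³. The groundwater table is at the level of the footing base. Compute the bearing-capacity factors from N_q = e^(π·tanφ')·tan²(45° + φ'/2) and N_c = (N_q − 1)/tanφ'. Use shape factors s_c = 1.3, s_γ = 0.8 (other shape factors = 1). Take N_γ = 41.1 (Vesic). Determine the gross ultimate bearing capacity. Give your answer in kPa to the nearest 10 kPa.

q_ult ≈ 860 kPa

tan34° = 0.6745, so N_q = e^(π×0.6745)·tan²(62°) = 8.323 × 3.537 = 29.44.
N_c = (29.44 − 1)/tan34° = 42.16.
q = γ·D_f = 17.5 × 0.73 = 12.775 kPa.
For the ½γBN_γ term take γ' = 19 − 9.81 = 9.19 kN/m³ (soil below base is submerged).
c·N_c·s_c = 6 × 42.164 × 1.3 = 328.88 kPa
q·N_q = 12.775 × 29.44 = 376.09 kPa
0.5·γ·B·N_γ·s_γ = 0.5 × 9.19 × 1.02 × 41.1 × 0.8 = 154.11 kPa
q_ult = 328.88 + 376.09 + 154.11 = 859.08 kPa.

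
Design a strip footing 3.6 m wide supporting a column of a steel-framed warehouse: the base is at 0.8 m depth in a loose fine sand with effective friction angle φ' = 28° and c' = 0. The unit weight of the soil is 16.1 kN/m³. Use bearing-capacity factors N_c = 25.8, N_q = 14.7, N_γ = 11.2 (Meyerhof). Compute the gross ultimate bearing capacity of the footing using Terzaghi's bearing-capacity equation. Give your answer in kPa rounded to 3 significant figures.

q_ult ≈ 514 kPa

q = γ·D_f = 16.1 × 0.8 = 12.88 kPa.
q·N_q = 12.88 × 14.7 = 189.34 kPa
0.5·γ·B·N_γ = 0.5 × 16.1 × 3.6 × 11.2 = 324.58 kPa
q_ult = 189.34 + 324.58 = 513.91 kPa.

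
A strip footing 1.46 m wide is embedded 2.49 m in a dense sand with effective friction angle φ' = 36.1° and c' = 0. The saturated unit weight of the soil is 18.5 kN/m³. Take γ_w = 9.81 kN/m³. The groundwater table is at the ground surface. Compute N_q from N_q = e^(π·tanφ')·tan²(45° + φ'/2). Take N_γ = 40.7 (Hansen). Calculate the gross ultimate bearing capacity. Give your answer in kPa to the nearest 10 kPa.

tan36.1° = 0.7292, so N_q = e^(π×0.7292)·tan²(63.05°) = 9.884 × 3.869 = 38.24.
With the water table at the surface the whole profile is submerged: γ' = 18.5 − 9.81 = 8.69 kN/m³, so q = γ'·D_f = 21.638 kPa; the same γ' applies in the ½γBN_γ term.
q_ult = q·N_q + 0.5·γ·B·N_γ
     = 21.638 × 38.235 + 0.5 × 8.69 × 1.46 × 40.7
     = 827.34 + 258.19 = 1085.5 kPa.

q_ult ≈ 1090 kPa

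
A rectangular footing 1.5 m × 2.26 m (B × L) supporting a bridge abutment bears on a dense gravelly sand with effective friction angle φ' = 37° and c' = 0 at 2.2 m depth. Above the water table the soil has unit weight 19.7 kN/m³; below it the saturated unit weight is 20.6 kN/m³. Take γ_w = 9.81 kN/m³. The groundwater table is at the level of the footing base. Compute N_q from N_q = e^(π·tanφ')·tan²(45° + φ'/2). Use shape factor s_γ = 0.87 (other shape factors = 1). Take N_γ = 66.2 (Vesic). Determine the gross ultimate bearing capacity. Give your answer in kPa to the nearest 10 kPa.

q_ult ≈ 2330 kPa

tan37° = 0.7536, so N_q = e^(π×0.7536)·tan²(63.5°) = 10.669 × 4.023 = 42.92.
Effective surcharge at the founding depth q = γ·D_f = 19.7 × 2.2 = 43.34 kPa.
The water table coincides with the base, so in the self-weight term γ → γ' = 10.79 kN/m³.
q_ult = q·N_q + 0.5·γ·B·N_γ·s_γ
     = 43.34 × 42.92 + 0.5 × 10.79 × 1.5 × 66.2 × 0.87
     = 1860.1 + 466.08 = 2326.2 kPa.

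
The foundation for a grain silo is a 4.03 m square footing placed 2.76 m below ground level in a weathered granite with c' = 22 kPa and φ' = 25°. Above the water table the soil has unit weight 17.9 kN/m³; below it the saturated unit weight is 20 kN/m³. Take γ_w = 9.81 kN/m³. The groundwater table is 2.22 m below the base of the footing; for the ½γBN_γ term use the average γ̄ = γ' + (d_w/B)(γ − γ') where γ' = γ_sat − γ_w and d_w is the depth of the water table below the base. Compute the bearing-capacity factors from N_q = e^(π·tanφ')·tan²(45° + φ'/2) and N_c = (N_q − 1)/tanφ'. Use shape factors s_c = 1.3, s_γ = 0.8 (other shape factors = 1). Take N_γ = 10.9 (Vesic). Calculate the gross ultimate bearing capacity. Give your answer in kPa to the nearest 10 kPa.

tan25° = 0.4663, so N_q = e^(π×0.4663)·tan²(57.5°) = 4.327 × 2.464 = 10.66.
N_c = (10.66 − 1)/tan25° = 20.72.
Effective surcharge at the founding depth q = γ·D_f = 17.9 × 2.76 = 49.404 kPa.
With d_w = 2.22 m < B, γ̄ = 10.19 + (2.22/4.03) × (17.9 − 10.19) = 14.437 kN/m³.
q_ult = c·N_c·s_c + q·N_q + 0.5·γ·B·N_γ·s_γ
     = 22 × 20.721 × 1.3 + 49.404 × 10.662 + 0.5 × 14.437 × 4.03 × 10.9 × 0.8
     = 592.61 + 526.75 + 253.67 = 1373 kPa.

q_ult ≈ 1370 kPa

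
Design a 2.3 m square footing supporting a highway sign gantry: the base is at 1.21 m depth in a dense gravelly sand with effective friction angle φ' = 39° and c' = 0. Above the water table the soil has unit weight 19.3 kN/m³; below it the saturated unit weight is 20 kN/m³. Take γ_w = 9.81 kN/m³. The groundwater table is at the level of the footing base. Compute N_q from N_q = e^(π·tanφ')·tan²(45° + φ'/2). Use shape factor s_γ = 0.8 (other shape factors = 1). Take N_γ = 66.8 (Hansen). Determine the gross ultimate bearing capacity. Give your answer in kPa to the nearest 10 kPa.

tan39° = 0.8098, so N_q = e^(π×0.8098)·tan²(64.5°) = 12.731 × 4.395 = 55.96.
Overburden at base level: q = 19.3 × 1.21 = 23.353 kPa.
Below the base the soil is submerged, so the ½γBN_γ term uses γ' = 20 − 9.81 = 10.19 kN/m³.
Surcharge term q·N_q = 23.353 × 55.957 = 1306.8 kPa; self-weight term 0.5·γ·B·N_γ·s_γ = 0.5 × 10.19 × 2.3 × 66.8 × 0.8 = 626.24 kPa.
q_ult = 1306.8 + 626.24 = 1933 kPa.

q_ult ≈ 1930 kPa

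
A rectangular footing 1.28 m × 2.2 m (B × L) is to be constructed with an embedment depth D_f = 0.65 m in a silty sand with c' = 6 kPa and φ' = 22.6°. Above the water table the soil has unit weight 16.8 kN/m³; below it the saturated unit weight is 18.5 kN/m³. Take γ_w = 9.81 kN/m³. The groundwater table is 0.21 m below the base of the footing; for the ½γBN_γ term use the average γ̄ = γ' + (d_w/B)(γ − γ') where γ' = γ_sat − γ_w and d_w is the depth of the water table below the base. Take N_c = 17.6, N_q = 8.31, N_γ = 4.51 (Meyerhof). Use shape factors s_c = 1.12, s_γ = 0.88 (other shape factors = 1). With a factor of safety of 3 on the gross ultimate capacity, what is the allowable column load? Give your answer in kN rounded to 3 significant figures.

P_all ≈ 220 kN

Effective surcharge at the founding depth q = γ·D_f = 16.8 × 0.65 = 10.92 kPa.
With d_w = 0.21 m < B, γ̄ = 8.69 + (0.21/1.28) × (16.8 − 8.69) = 10.021 kN/m³.
q_ult = c·N_c·s_c + q·N_q + 0.5·γ·B·N_γ·s_γ
     = 6 × 17.6 × 1.12 + 10.92 × 8.31 + 0.5 × 10.021 × 1.28 × 4.51 × 0.88
     = 118.27 + 90.745 + 25.453 = 234.47 kPa.
Gross allowable pressure q_all = 234.47 / 3 = 78.157 kPa.
Footing area = 2.816 m², so allowable column load = 78.157 × 2.816 = 220.09 kN.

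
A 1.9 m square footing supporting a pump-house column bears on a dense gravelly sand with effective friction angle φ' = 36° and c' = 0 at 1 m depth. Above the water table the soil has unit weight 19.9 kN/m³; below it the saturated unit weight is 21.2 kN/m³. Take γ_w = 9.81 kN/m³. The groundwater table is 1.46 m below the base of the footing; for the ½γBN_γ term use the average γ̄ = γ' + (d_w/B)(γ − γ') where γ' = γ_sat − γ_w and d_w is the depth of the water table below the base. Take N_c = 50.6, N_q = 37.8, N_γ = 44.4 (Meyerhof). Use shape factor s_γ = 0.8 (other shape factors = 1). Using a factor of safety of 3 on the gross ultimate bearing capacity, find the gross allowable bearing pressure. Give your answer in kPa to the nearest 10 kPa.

q_all ≈ 450 kPa

Effective surcharge at the founding depth q = γ·D_f = 19.9 × 1 = 19.9 kPa.
With d_w = 1.46 m < B, γ̄ = 11.39 + (1.46/1.9) × (19.9 − 11.39) = 17.929 kN/m³.
q_ult = q·N_q + 0.5·γ·B·N_γ·s_γ
     = 19.9 × 37.8 + 0.5 × 17.929 × 1.9 × 44.4 × 0.8
     = 752.22 + 605.01 = 1357.2 kPa.
q_all = 1357.2 / 3 = 452.41 kPa.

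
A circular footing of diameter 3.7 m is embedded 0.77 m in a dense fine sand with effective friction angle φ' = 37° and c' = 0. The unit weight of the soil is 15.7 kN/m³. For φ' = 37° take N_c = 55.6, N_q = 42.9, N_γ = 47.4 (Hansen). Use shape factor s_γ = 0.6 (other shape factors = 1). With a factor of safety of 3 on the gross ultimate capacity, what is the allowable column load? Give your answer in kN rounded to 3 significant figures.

P_all ≈ 4820 kN

Effective surcharge at the founding depth q = γ·D_f = 15.7 × 0.77 = 12.089 kPa.
q_ult = q·N_q + 0.5·γ·B·N_γ·s_γ
     = 12.089 × 42.9 + 0.5 × 15.7 × 3.7 × 47.4 × 0.6
     = 518.62 + 826.04 = 1344.7 kPa.
Gross allowable pressure q_all = 1344.7 / 3 = 448.22 kPa.
Footing area = 10.7521 m², so allowable column load = 448.22 × 10.7521 = 4819.3 kN.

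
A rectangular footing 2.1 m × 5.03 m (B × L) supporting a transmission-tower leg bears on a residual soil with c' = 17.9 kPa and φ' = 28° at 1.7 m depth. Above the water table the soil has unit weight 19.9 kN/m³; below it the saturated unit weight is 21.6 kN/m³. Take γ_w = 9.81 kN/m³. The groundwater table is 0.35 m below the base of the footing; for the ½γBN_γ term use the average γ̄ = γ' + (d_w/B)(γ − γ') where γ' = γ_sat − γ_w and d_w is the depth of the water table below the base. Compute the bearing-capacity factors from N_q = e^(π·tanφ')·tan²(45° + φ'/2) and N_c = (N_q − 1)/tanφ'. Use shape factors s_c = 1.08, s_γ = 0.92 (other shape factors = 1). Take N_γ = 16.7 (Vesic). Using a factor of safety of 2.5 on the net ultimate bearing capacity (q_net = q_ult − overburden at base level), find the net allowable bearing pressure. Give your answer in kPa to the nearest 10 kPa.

N_q = e^(π·tan28°)·tan²(59°) = 14.72; N_c = (N_q − 1)/tanφ' = 25.8.
Overburden at base level: q = 19.9 × 1.7 = 33.83 kPa.
The water table is 0.35 m below the base (< B = 2.1 m), so the ½γBN_γ term uses γ̄ = γ' + (d_w/B)(γ − γ') = 11.79 + (0.35/2.1)(19.9 − 11.79) = 13.142 kN/m³.
Cohesion term c·N_c·s_c = 17.9 × 25.803 × 1.08 = 498.83 kPa; surcharge term q·N_q = 33.83 × 14.72 = 497.97 kPa; self-weight term 0.5·γ·B·N_γ·s_γ = 0.5 × 13.142 × 2.1 × 16.7 × 0.92 = 212 kPa.
q_ult = 498.83 + 497.97 + 212 = 1208.8 kPa.
q_net = 1208.8 − 33.83 = 1175 kPa.
q_all(net) = 1175 / 2.5 = 469.99 kPa.

q_all(net) ≈ 470 kPa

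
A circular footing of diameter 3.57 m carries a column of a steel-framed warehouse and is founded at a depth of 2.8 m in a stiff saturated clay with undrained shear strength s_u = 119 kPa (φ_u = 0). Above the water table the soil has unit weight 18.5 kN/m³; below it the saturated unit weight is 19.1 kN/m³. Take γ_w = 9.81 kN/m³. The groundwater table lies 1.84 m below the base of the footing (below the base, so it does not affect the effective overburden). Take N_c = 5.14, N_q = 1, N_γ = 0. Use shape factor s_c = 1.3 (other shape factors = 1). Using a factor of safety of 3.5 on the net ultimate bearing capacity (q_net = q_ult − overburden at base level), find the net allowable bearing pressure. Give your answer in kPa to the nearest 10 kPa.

q_all(net) ≈ 230 kPa

Effective surcharge at the founding depth q = γ·D_f = 18.5 × 2.8 = 51.8 kPa.
q_ult = c·N_c·s_c + q·N_q
     = 119 × 5.14 × 1.3 + 51.8 × 1
     = 795.16 + 51.8 = 846.96 kPa.
q_net = 846.96 − 51.8 = 795.16 kPa.
q_all(net) = 795.16 / 3.5 = 227.19 kPa.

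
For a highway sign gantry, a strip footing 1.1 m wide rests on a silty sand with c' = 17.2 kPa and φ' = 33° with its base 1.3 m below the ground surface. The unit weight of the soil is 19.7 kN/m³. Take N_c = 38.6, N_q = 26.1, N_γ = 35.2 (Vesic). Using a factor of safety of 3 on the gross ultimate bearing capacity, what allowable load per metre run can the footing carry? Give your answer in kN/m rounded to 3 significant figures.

≈ 628 kN/m

Effective surcharge at the founding depth q = γ·D_f = 19.7 × 1.3 = 25.61 kPa.
q_ult = c·N_c + q·N_q + 0.5·γ·B·N_γ
     = 17.2 × 38.6 + 25.61 × 26.1 + 0.5 × 19.7 × 1.1 × 35.2
     = 663.92 + 668.42 + 381.39 = 1713.7 kPa.
Gross allowable pressure q_all = 1713.7 / 3 = 571.24 kPa.
Allowable wall load = q_all × B = 571.24 × 1.1 = 628.37 kN per metre run.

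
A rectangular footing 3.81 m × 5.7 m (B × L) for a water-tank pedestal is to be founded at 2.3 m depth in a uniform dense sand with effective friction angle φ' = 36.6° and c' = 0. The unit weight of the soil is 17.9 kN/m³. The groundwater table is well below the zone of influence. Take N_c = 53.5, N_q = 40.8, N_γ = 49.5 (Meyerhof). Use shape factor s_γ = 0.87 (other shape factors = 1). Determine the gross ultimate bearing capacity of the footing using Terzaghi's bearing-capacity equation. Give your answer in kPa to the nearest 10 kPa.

q_ult ≈ 3150 kPa

Effective surcharge at the founding depth q = γ·D_f = 17.9 × 2.3 = 41.17 kPa.
q_ult = q·N_q + 0.5·γ·B·N_γ·s_γ
     = 41.17 × 40.8 + 0.5 × 17.9 × 3.81 × 49.5 × 0.87
     = 1679.7 + 1468.5 = 3148.2 kPa.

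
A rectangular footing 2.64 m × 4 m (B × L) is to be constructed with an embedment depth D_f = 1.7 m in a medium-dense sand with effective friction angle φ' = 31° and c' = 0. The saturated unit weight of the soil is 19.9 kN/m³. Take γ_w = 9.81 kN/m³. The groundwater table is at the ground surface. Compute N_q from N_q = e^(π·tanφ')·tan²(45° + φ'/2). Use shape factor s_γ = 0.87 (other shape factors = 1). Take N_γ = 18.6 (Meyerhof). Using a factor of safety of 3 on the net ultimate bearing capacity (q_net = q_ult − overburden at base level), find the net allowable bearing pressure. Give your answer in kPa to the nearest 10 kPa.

q_all(net) ≈ 180 kPa

N_q = e^(π·tan31°)·tan²(60.5°) = 20.63.
Water table at ground surface, so effective unit weight γ' = 19.9 − 9.81 = 10.09 kN/m³ is used throughout; overburden q = 10.09 × 1.7 = 17.153 kPa; the same γ' applies in the ½γBN_γ term.
Surcharge term q·N_q = 17.153 × 20.631 = 353.88 kPa; self-weight term 0.5·γ·B·N_γ·s_γ = 0.5 × 10.09 × 2.64 × 18.6 × 0.87 = 215.52 kPa.
q_ult = 353.88 + 215.52 = 569.4 kPa.
q_net = 569.4 − 17.153 = 552.25 kPa.
q_all(net) = 552.25 / 3 = 184.08 kPa.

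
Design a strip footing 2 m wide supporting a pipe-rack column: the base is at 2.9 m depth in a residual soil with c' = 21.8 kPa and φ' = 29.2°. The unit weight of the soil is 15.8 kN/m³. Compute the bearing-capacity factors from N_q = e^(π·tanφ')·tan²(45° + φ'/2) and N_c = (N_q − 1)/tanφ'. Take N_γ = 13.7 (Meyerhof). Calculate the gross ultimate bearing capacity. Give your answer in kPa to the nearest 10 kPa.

tan29.2° = 0.5589, so N_q = e^(π×0.5589)·tan²(59.6°) = 5.788 × 2.905 = 16.82.
N_c = (16.82 − 1)/tan29.2° = 28.3.
Overburden at base level: q = 15.8 × 2.9 = 45.82 kPa.
Cohesion term c·N_c = 21.8 × 28.298 = 616.89 kPa; surcharge term q·N_q = 45.82 × 16.815 = 770.46 kPa; self-weight term 0.5·γ·B·N_γ = 0.5 × 15.8 × 2 × 13.7 = 216.46 kPa.
q_ult = 616.89 + 770.46 + 216.46 = 1603.8 kPa.

q_ult ≈ 1600 kPa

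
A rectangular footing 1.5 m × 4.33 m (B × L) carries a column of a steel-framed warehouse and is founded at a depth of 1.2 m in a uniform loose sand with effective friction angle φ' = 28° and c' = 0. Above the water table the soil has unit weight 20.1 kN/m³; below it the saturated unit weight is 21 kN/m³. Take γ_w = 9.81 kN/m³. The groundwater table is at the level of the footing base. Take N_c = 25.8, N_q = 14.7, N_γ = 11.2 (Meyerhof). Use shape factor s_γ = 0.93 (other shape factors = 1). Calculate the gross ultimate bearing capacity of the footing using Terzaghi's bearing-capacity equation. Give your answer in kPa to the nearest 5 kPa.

Overburden at base level: q = 20.1 × 1.2 = 24.12 kPa.
Below the base the soil is submerged, so the ½γBN_γ term uses γ' = 21 − 9.81 = 11.19 kN/m³.
Surcharge term q·N_q = 24.12 × 14.7 = 354.56 kPa; self-weight term 0.5·γ·B·N_γ·s_γ = 0.5 × 11.19 × 1.5 × 11.2 × 0.93 = 87.416 kPa.
q_ult = 354.56 + 87.416 = 441.98 kPa.

q_ult ≈ 440 kPa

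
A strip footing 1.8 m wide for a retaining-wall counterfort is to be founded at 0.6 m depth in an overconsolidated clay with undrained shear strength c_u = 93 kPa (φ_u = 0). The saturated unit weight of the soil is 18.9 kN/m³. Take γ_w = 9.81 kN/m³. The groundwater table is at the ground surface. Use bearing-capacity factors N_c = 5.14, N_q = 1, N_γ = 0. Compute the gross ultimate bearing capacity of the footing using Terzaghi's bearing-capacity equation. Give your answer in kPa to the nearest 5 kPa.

γ' = 18.9 − 9.81 = 9.09 kN/m³ (submerged throughout). q = 9.09 × 0.6 = 5.454 kPa.
c·N_c = 93 × 5.14 = 478.02 kPa
q·N_q = 5.454 × 1 = 5.454 kPa
q_ult = 478.02 + 5.454 = 483.47 kPa.

q_ult ≈ 485 kPa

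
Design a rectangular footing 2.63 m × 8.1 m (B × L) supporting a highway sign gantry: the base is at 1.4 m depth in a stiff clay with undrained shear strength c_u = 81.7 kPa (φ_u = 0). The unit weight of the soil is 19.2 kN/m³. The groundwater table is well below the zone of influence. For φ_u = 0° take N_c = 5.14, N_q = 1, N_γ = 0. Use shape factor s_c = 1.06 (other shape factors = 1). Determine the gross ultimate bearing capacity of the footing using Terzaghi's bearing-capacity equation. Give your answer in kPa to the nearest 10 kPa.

q = γ·D_f = 19.2 × 1.4 = 26.88 kPa.
c·N_c·s_c = 81.7 × 5.14 × 1.06 = 445.13 kPa
q·N_q = 26.88 × 1 = 26.88 kPa
q_ult = 445.13 + 26.88 = 472.01 kPa.

q_ult ≈ 470 kPa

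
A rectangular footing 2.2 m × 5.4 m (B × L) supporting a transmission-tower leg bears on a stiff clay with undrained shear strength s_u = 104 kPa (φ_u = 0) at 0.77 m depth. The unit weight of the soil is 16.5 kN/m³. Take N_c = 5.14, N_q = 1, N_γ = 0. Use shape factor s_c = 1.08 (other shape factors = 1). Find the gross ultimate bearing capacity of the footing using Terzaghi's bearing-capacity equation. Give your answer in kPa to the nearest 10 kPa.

q = γ·D_f = 16.5 × 0.77 = 12.705 kPa.
c·N_c·s_c = 104 × 5.14 × 1.08 = 577.32 kPa
q·N_q = 12.705 × 1 = 12.705 kPa
q_ult = 577.32 + 12.705 = 590.03 kPa.

q_ult ≈ 590 kPa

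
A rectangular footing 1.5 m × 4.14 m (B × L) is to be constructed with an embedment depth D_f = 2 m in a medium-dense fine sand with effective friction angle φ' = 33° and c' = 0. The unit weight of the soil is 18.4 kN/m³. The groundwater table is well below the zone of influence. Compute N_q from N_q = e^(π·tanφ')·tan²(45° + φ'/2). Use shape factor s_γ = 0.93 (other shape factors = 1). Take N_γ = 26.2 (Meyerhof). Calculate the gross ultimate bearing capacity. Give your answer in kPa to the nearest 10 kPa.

q_ult ≈ 1300 kPa

tan33° = 0.6494, so N_q = e^(π×0.6494)·tan²(61.5°) = 7.692 × 3.392 = 26.09.
Effective surcharge at the founding depth q = γ·D_f = 18.4 × 2 = 36.8 kPa.
q_ult = q·N_q + 0.5·γ·B·N_γ·s_γ
     = 36.8 × 26.092 + 0.5 × 18.4 × 1.5 × 26.2 × 0.93
     = 960.19 + 336.25 = 1296.4 kPa.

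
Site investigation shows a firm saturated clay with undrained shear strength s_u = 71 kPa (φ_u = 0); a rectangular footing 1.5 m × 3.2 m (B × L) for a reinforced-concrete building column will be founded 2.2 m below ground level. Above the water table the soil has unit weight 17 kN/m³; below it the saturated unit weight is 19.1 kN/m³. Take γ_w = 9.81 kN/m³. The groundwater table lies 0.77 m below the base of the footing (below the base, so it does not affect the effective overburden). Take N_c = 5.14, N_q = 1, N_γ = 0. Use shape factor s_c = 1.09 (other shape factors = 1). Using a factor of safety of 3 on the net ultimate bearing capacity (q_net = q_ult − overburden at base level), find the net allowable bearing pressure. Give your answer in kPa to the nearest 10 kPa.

q_all(net) ≈ 130 kPa

q = γ·D_f = 17 × 2.2 = 37.4 kPa.
c·N_c·s_c = 71 × 5.14 × 1.09 = 397.78 kPa
q·N_q = 37.4 × 1 = 37.4 kPa
q_ult = 397.78 + 37.4 = 435.18 kPa.
q_net = 435.18 − 37.4 = 397.78 kPa.
q_all(net) = 397.78 / 3 = 132.59 kPa.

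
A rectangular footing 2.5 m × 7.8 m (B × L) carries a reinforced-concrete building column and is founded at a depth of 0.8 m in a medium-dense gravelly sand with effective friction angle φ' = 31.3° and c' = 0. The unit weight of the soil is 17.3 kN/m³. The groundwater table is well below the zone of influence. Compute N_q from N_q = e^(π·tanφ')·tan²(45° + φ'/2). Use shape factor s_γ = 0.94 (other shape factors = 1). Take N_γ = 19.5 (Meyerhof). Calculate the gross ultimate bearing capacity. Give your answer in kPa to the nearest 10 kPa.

tan31.3° = 0.608, so N_q = e^(π×0.608)·tan²(60.65°) = 6.754 × 3.162 = 21.36.
Overburden at base level: q = 17.3 × 0.8 = 13.84 kPa.
Surcharge term q·N_q = 13.84 × 21.359 = 295.61 kPa; self-weight term 0.5·γ·B·N_γ·s_γ = 0.5 × 17.3 × 2.5 × 19.5 × 0.94 = 396.39 kPa.
q_ult = 295.61 + 396.39 = 692 kPa.

q_ult ≈ 690 kPa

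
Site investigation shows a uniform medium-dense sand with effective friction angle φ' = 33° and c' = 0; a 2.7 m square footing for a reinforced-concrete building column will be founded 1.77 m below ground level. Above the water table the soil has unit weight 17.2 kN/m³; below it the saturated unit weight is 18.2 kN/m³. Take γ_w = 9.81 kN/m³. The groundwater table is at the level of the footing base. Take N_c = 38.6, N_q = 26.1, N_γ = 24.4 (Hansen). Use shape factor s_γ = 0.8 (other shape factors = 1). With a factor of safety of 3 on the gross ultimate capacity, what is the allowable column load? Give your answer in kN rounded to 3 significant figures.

P_all ≈ 2470 kN

q = γ·D_f = 17.2 × 1.77 = 30.444 kPa.
For the ½γBN_γ term take γ' = 18.2 − 9.81 = 8.39 kN/m³ (soil below base is submerged).
q·N_q = 30.444 × 26.1 = 794.59 kPa
0.5·γ·B·N_γ·s_γ = 0.5 × 8.39 × 2.7 × 24.4 × 0.8 = 221.09 kPa
q_ult = 794.59 + 221.09 = 1015.7 kPa.
Gross allowable pressure q_all = 1015.7 / 3 = 338.56 kPa.
Footing area = 7.29 m², so allowable column load = 338.56 × 7.29 = 2468.1 kN.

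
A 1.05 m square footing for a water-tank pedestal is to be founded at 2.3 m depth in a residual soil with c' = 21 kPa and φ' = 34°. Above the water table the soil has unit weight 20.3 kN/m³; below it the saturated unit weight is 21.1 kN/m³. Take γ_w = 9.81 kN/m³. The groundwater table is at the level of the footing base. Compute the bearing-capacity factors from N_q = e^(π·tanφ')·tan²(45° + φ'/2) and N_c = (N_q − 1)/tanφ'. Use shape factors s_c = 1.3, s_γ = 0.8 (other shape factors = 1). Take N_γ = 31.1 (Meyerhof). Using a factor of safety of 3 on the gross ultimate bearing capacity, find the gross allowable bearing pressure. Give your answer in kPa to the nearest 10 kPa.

q_all ≈ 890 kPa

N_q = e^(π·tan34°)·tan²(62°) = 29.44; N_c = (N_q − 1)/tanφ' = 42.16.
Effective surcharge at the founding depth q = γ·D_f = 20.3 × 2.3 = 46.69 kPa.
The water table coincides with the base, so in the self-weight term γ → γ' = 11.29 kN/m³.
q_ult = c·N_c·s_c + q·N_q + 0.5·γ·B·N_γ·s_γ
     = 21 × 42.164 × 1.3 + 46.69 × 29.44 + 0.5 × 11.29 × 1.05 × 31.1 × 0.8
     = 1151.1 + 1374.5 + 147.47 = 2673.1 kPa.
q_all = 2673.1 / 3 = 891.03 kPa.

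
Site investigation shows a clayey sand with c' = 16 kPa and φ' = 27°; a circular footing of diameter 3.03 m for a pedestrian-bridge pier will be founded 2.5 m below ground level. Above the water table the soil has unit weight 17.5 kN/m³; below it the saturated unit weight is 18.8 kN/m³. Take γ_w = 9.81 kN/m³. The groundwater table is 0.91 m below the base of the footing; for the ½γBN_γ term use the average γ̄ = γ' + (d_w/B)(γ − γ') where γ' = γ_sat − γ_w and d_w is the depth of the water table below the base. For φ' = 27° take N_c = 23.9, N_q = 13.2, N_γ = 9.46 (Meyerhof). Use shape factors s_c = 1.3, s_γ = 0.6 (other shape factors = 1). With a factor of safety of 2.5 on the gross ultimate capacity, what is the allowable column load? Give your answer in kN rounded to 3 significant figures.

P_all ≈ 3390 kN

Effective surcharge at the founding depth q = γ·D_f = 17.5 × 2.5 = 43.75 kPa.
With d_w = 0.91 m < B, γ̄ = 8.99 + (0.91/3.03) × (17.5 − 8.99) = 11.546 kN/m³.
q_ult = c·N_c·s_c + q·N_q + 0.5·γ·B·N_γ·s_γ
     = 16 × 23.9 × 1.3 + 43.75 × 13.2 + 0.5 × 11.546 × 3.03 × 9.46 × 0.6
     = 497.12 + 577.5 + 99.284 = 1173.9 kPa.
Gross allowable pressure q_all = 1173.9 / 2.5 = 469.56 kPa.
Footing area = 7.2107 m², so allowable column load = 469.56 × 7.2107 = 3385.9 kN.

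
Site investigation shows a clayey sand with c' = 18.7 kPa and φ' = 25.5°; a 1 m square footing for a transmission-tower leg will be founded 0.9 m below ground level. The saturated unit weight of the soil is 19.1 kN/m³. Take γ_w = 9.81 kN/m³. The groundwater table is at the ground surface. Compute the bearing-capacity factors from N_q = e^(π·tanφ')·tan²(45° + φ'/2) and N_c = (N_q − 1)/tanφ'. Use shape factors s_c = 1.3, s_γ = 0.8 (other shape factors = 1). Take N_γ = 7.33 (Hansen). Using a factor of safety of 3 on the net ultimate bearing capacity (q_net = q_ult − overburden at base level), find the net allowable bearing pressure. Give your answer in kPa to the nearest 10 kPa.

N_q = e^(π·tan25.5°)·tan²(57.75°) = 11.24; N_c = (N_q − 1)/tanφ' = 21.47.
γ' = 19.1 − 9.81 = 9.29 kN/m³ (submerged throughout). q = 9.29 × 0.9 = 8.361 kPa; the same γ' applies in the ½γBN_γ term.
c·N_c·s_c = 18.7 × 21.469 × 1.3 = 521.92 kPa
q·N_q = 8.361 × 11.24 = 93.981 kPa
0.5·γ·B·N_γ·s_γ = 0.5 × 9.29 × 1 × 7.33 × 0.8 = 27.238 kPa
q_ult = 521.92 + 93.981 + 27.238 = 643.14 kPa.
q_net = 643.14 − 8.361 = 634.78 kPa.
q_all(net) = 634.78 / 3 = 211.59 kPa.

q_all(net) ≈ 210 kPa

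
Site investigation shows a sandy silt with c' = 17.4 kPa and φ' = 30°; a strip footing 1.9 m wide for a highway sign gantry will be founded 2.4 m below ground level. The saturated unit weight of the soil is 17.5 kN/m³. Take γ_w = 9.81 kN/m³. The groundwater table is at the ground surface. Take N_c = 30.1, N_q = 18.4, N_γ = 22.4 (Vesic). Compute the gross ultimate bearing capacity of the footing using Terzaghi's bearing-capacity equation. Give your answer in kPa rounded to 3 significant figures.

q_ult ≈ 1030 kPa

With the water table at the surface the whole profile is submerged: γ' = 17.5 − 9.81 = 7.69 kN/m³, so q = γ'·D_f = 18.456 kPa; the same γ' applies in the ½γBN_γ term.
q_ult = c·N_c + q·N_q + 0.5·γ·B·N_γ
     = 17.4 × 30.1 + 18.456 × 18.4 + 0.5 × 7.69 × 1.9 × 22.4
     = 523.74 + 339.59 + 163.64 = 1027 kPa.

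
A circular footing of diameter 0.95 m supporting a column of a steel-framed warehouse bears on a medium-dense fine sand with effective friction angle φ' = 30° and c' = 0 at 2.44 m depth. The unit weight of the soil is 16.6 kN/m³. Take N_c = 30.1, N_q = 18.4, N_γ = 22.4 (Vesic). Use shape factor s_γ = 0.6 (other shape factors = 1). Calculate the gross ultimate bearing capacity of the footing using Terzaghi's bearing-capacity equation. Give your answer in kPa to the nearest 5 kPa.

Effective surcharge at the founding depth q = γ·D_f = 16.6 × 2.44 = 40.504 kPa.
q_ult = q·N_q + 0.5·γ·B·N_γ·s_γ
     = 40.504 × 18.4 + 0.5 × 16.6 × 0.95 × 22.4 × 0.6
     = 745.27 + 105.97 = 851.25 kPa.

q_ult ≈ 850 kPa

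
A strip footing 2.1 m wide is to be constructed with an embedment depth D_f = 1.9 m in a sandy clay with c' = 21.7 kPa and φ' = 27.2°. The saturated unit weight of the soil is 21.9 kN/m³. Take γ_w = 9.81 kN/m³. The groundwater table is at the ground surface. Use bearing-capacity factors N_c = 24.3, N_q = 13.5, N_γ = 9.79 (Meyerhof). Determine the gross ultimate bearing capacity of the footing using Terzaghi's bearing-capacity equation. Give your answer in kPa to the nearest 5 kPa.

q_ult ≈ 960 kPa

γ' = 21.9 − 9.81 = 12.09 kN/m³ (submerged throughout). q = 12.09 × 1.9 = 22.971 kPa; the same γ' applies in the ½γBN_γ term.
c·N_c = 21.7 × 24.3 = 527.31 kPa
q·N_q = 22.971 × 13.5 = 310.11 kPa
0.5·γ·B·N_γ = 0.5 × 12.09 × 2.1 × 9.79 = 124.28 kPa
q_ult = 527.31 + 310.11 + 124.28 = 961.7 kPa.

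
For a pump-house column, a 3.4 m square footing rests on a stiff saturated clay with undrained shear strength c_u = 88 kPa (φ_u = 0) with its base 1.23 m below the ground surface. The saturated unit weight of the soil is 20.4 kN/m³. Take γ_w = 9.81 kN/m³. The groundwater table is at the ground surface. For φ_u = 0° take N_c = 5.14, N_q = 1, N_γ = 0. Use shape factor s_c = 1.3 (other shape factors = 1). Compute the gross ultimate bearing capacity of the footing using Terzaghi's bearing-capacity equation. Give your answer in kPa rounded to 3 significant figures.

q_ult ≈ 601 kPa

With the water table at the surface the whole profile is submerged: γ' = 20.4 − 9.81 = 10.59 kN/m³, so q = γ'·D_f = 13.026 kPa.
q_ult = c·N_c·s_c + q·N_q
     = 88 × 5.14 × 1.3 + 13.026 × 1
     = 588.02 + 13.026 = 601.04 kPa.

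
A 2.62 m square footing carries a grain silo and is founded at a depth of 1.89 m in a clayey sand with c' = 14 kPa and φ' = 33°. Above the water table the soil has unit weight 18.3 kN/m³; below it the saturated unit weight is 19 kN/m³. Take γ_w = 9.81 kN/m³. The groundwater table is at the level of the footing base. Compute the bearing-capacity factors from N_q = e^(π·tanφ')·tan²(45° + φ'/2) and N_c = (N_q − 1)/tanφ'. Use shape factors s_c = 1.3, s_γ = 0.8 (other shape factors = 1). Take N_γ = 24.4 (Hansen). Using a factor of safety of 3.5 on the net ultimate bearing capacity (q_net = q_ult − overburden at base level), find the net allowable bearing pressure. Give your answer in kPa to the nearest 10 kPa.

q_all(net) ≈ 520 kPa

N_q = e^(π·tan33°)·tan²(61.5°) = 26.09; N_c = (N_q − 1)/tanφ' = 38.64.
Overburden at base level: q = 18.3 × 1.89 = 34.587 kPa.
Below the base the soil is submerged, so the ½γBN_γ term uses γ' = 19 − 9.81 = 9.19 kN/m³.
Cohesion term c·N_c·s_c = 14 × 38.638 × 1.3 = 703.22 kPa; surcharge term q·N_q = 34.587 × 26.092 = 902.44 kPa; self-weight term 0.5·γ·B·N_γ·s_γ = 0.5 × 9.19 × 2.62 × 24.4 × 0.8 = 235 kPa.
q_ult = 703.22 + 902.44 + 235 = 1840.7 kPa.
q_net = 1840.7 − 34.587 = 1806.1 kPa.
q_all(net) = 1806.1 / 3.5 = 516.02 kPa.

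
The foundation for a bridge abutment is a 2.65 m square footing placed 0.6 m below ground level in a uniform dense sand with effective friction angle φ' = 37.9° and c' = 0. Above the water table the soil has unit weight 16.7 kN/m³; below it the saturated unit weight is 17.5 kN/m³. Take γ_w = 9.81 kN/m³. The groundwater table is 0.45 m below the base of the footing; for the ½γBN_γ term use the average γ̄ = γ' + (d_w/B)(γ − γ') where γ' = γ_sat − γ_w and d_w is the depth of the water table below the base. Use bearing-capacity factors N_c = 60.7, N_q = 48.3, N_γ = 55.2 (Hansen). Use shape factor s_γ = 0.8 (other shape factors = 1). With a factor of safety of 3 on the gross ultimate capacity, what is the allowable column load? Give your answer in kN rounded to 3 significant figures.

P_all ≈ 2400 kN

q = γ·D_f = 16.7 × 0.6 = 10.02 kPa.
γ' = 7.69 kN/m³; averaging over the depth B below the base, γ̄ = γ' + (d_w/B)(γ − γ') = 9.22 kN/m³.
q·N_q = 10.02 × 48.3 = 483.97 kPa
0.5·γ·B·N_γ·s_γ = 0.5 × 9.22 × 2.65 × 55.2 × 0.8 = 539.48 kPa
q_ult = 483.97 + 539.48 = 1023.4 kPa.
Gross allowable pressure q_all = 1023.4 / 3 = 341.15 kPa.
Footing area = 7.0225 m², so allowable column load = 341.15 × 7.0225 = 2395.7 kN.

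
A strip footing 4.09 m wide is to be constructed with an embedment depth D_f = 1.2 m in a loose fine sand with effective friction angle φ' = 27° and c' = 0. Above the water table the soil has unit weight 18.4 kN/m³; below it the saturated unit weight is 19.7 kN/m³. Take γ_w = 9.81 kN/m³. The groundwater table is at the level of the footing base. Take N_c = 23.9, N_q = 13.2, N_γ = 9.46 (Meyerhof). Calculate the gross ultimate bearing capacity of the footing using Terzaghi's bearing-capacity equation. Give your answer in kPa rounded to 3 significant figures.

q_ult ≈ 483 kPa

Effective surcharge at the founding depth q = γ·D_f = 18.4 × 1.2 = 22.08 kPa.
The water table coincides with the base, so in the self-weight term γ → γ' = 9.89 kN/m³.
q_ult = q·N_q + 0.5·γ·B·N_γ
     = 22.08 × 13.2 + 0.5 × 9.89 × 4.09 × 9.46
     = 291.46 + 191.33 = 482.78 kPa.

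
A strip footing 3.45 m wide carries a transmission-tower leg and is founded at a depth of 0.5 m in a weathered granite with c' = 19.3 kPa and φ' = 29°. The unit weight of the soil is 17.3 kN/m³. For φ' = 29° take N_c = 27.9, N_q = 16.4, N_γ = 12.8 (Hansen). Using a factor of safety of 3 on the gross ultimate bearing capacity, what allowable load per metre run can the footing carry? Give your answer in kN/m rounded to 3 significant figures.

Overburden at base level: q = 17.3 × 0.5 = 8.65 kPa.
Cohesion term c·N_c = 19.3 × 27.9 = 538.47 kPa; surcharge term q·N_q = 8.65 × 16.4 = 141.86 kPa; self-weight term 0.5·γ·B·N_γ = 0.5 × 17.3 × 3.45 × 12.8 = 381.98 kPa.
q_ult = 538.47 + 141.86 + 381.98 = 1062.3 kPa.
Gross allowable pressure q_all = 1062.3 / 3 = 354.1 kPa.
Allowable wall load = q_all × B = 354.1 × 3.45 = 1221.7 kN per metre run.

≈ 1220 kN/m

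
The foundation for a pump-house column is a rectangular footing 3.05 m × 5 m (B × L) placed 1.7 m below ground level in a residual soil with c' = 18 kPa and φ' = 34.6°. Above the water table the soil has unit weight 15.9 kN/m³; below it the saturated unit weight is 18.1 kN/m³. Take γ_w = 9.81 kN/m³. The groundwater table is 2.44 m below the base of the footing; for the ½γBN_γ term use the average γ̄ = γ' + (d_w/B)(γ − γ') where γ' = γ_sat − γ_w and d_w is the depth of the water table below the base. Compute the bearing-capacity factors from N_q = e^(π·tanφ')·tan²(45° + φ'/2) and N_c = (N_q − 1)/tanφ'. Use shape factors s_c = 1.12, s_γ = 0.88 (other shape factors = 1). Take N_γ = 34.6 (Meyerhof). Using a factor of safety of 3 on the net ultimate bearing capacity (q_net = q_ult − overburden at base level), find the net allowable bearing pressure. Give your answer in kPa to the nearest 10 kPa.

q_all(net) ≈ 800 kPa

N_q = e^(π·tan34.6°)·tan²(62.3°) = 31.69; N_c = (N_q − 1)/tanφ' = 44.48.
Effective surcharge at the founding depth q = γ·D_f = 15.9 × 1.7 = 27.03 kPa.
With d_w = 2.44 m < B, γ̄ = 8.29 + (2.44/3.05) × (15.9 − 8.29) = 14.378 kN/m³.
q_ult = c·N_c·s_c + q·N_q + 0.5·γ·B·N_γ·s_γ
     = 18 × 44.483 × 1.12 + 27.03 × 31.687 + 0.5 × 14.378 × 3.05 × 34.6 × 0.88
     = 896.79 + 856.5 + 667.62 = 2420.9 kPa.
q_net = 2420.9 − 27.03 = 2393.9 kPa.
q_all(net) = 2393.9 / 3 = 797.96 kPa.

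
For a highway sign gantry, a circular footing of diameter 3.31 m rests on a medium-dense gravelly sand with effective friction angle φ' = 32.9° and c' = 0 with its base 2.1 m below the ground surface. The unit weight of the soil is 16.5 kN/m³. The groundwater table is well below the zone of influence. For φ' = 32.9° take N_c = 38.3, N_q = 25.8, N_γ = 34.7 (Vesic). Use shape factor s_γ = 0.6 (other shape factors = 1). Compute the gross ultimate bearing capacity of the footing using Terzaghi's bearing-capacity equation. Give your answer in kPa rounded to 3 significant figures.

Overburden at base level: q = 16.5 × 2.1 = 34.65 kPa.
Surcharge term q·N_q = 34.65 × 25.8 = 893.97 kPa; self-weight term 0.5·γ·B·N_γ·s_γ = 0.5 × 16.5 × 3.31 × 34.7 × 0.6 = 568.54 kPa.
q_ult = 893.97 + 568.54 = 1462.5 kPa.

q_ult ≈ 1460 kPa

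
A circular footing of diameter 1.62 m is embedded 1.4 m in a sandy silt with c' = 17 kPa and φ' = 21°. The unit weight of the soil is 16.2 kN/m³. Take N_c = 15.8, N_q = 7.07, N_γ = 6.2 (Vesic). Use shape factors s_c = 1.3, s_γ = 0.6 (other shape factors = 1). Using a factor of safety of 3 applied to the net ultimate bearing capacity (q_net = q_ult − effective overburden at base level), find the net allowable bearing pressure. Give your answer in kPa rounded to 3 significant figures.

q = γ·D_f = 16.2 × 1.4 = 22.68 kPa.
c·N_c·s_c = 17 × 15.8 × 1.3 = 349.18 kPa
q·N_q = 22.68 × 7.07 = 160.35 kPa
0.5·γ·B·N_γ·s_γ = 0.5 × 16.2 × 1.62 × 6.2 × 0.6 = 48.814 kPa
q_ult = 349.18 + 160.35 + 48.814 = 558.34 kPa.
Net ultimate: q_net = 558.34 − 22.68 = 535.66 kPa.
q_all(net) = 535.66 / 3 = 178.55 kPa.

q_all(net) ≈ 179 kPa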